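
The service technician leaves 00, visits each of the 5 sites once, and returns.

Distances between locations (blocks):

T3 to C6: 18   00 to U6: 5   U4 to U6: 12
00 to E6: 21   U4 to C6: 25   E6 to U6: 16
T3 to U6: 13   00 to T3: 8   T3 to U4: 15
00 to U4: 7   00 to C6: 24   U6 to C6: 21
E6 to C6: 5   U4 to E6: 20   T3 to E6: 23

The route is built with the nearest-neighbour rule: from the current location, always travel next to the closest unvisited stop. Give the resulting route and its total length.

Nearest-neighbour total = 76 blocks; route 00 → U6 → U4 → T3 → C6 → E6 → 00.

From 00: distances to unvisited — U6=5, U4=7, T3=8, E6=21, C6=24. Nearest is U6 (5).
From U6: distances to unvisited — U4=12, T3=13, E6=16, C6=21. Nearest is U4 (12).
From U4: distances to unvisited — T3=15, E6=20, C6=25. Nearest is T3 (15).
From T3: distances to unvisited — C6=18, E6=23. Nearest is C6 (18).
From C6: distances to unvisited — E6=5. Nearest is E6 (5).
Return E6→00: 21.
Total = 5 + 12 + 15 + 18 + 5 + 21 = 76.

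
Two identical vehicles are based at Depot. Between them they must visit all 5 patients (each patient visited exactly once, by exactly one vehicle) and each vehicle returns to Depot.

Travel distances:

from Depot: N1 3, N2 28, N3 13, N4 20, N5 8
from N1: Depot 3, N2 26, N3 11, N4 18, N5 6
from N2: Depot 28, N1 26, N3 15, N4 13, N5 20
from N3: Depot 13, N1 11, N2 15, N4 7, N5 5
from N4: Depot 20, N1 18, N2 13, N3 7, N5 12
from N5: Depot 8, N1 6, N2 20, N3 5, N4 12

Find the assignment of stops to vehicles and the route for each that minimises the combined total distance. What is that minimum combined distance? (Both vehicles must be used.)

Minimum combined distance: 67.

Check every non-empty split of the stops between the two vehicles; for each half take its own optimal tour:
  {N1} + {N2, N3, N4, N5}: 6 + 61 = 67
  {N2} + {N1, N3, N4, N5}: 56 + 41 = 97
  {N1, N2} + {N3, N4, N5}: 57 + 40 = 97
  {N3} + {N1, N2, N4, N5}: 26 + 62 = 88
  {N1, N3} + {N2, N4, N5}: 27 + 61 = 88
  {N2, N3} + {N1, N4, N5}: 56 + 41 = 97
  … (15 splits in total)
Best: vehicle 1 Depot → N1 → Depot = 6; vehicle 2 Depot → N2 → N4 → N3 → N5 → Depot = 61; combined 67.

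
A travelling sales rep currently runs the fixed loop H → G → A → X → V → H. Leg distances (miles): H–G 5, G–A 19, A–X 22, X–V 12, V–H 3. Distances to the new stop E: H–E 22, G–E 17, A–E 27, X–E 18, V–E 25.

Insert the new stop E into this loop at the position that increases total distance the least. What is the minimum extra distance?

Adding 23 miles by placing E on the A–X leg.

Insertion cost between consecutive stops i–j is d(i,E) + d(E,j) − d(i,j):
  between H and G: 22 + 17 − 5 = 34
  between G and A: 17 + 27 − 19 = 25
  between A and X: 27 + 18 − 22 = 23
  between X and V: 18 + 25 − 12 = 31
  between V and H: 25 + 22 − 3 = 44
Cheapest insertion is between A and X, adding 23.
New total = 61 + 23 = 84.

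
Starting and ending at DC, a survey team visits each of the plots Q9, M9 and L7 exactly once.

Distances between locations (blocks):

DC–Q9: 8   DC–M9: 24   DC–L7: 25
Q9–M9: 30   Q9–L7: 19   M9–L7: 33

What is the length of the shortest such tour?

With 3 stops there are 3!/2 = 3 distinct round trips (a route and its reverse cost the same).
DC - Q9 - M9 - L7 - DC: 8+30+33+25 = 96
DC - Q9 - L7 - M9 - DC: 8+19+33+24 = 84
DC - M9 - Q9 - L7 - DC: 24+30+19+25 = 98
The minimum is 84.
One optimal route: DC → Q9 → L7 → M9 → DC (or its reverse).

Shortest round trip = 84 blocks.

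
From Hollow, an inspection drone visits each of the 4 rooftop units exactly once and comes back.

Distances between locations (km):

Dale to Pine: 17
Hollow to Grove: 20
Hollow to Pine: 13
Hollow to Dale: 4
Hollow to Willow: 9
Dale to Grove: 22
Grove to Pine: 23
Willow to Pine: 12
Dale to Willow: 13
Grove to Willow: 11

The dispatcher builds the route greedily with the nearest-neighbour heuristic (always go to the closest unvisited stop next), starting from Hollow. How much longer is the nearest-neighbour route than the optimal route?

From Hollow: Dale=4, Willow=9, Pine=13, Grove=20 → choose Dale (4).
From Dale: Willow=13, Pine=17, Grove=22 → choose Willow (13).
From Willow: Grove=11, Pine=12 → choose Grove (11).
From Grove: Pine=23 → choose Pine (23).
NN route Hollow → Dale → Willow → Grove → Pine → Hollow costs 64.
Optimal: Hollow → Dale → Grove → Willow → Pine → Hollow costs 62 (by enumerating all 12 distinct tours).
Excess = 64 − 62 = 2.

Excess over optimum: 2 km.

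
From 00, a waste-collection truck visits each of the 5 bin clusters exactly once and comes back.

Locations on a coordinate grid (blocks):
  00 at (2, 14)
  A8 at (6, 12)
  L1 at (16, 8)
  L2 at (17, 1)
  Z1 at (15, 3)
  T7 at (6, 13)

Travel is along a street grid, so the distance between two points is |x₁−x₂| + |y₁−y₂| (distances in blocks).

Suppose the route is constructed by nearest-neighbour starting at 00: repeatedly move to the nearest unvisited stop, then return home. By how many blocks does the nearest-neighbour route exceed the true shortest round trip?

00: T7=5, A8=6, L1=20, Z1=24, L2=28 ⇒ T7
T7: A8=1, L1=15, Z1=19, L2=23 ⇒ A8
A8: L1=14, Z1=18, L2=22 ⇒ L1
L1: Z1=6, L2=8 ⇒ Z1
Z1: L2=4 ⇒ L2
NN route 00 → T7 → A8 → L1 → Z1 → L2 → 00 costs 58.
Optimal: 00 → A8 → L1 → L2 → Z1 → T7 → 00 costs 56 (by enumerating all 60 distinct tours).
Excess = 58 − 56 = 2.

Excess over optimum: 2 blocks.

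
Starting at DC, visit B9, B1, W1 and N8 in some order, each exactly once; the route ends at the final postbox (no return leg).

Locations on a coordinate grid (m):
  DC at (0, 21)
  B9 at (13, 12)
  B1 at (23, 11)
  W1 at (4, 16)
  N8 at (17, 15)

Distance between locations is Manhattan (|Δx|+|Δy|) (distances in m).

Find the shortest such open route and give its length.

Shortest open route: 39 m.

There are 4! = 24 possible orderings.
DC→B9→B1→W1→N8: 22+11+24+14 = 71
DC→B9→B1→N8→W1: 22+11+10+14 = 57
DC→B9→W1→B1→N8: 22+13+24+10 = 69
DC→B9→W1→N8→B1: 22+13+14+10 = 59
DC→B9→N8→B1→W1: 22+7+10+24 = 63
DC→B9→N8→W1→B1: 22+7+14+24 = 67
DC→B1→B9→W1→N8: 33+11+13+14 = 71
DC→B1→B9→N8→W1: 33+11+7+14 = 65
DC→B1→W1→B9→N8: 33+24+13+7 = 77
DC→B1→W1→N8→B9: 33+24+14+7 = 78
DC→B1→N8→B9→W1: 33+10+7+13 = 63
DC→B1→N8→W1→B9: 33+10+14+13 = 70
DC→W1→B9→B1→N8: 9+13+11+10 = 43
DC→W1→B9→N8→B1: 9+13+7+10 = 39
… (10 more)
The minimum is 39.
One shortest path: DC → W1 → B9 → N8 → B1.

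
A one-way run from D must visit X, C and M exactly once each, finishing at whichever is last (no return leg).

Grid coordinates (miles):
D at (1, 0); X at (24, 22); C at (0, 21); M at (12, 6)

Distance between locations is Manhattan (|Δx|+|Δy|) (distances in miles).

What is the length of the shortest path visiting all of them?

Minimum one-way distance = 69 miles.

There are 3! = 6 possible orderings.
D - X - C - M: 45+25+27 = 97
D - X - M - C: 45+28+27 = 100
D - C - X - M: 22+25+28 = 75
D - C - M - X: 22+27+28 = 77
D - M - X - C: 17+28+25 = 70
D - M - C - X: 17+27+25 = 69
The minimum is 69.
One shortest path: D → M → C → X.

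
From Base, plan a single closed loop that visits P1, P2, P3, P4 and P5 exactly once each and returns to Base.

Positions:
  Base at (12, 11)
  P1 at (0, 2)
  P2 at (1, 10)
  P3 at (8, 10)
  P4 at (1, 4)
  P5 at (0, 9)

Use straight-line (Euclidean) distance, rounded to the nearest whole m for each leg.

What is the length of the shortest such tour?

34 m — the shortest possible round trip.

Base - P1 - P2 - P3 - P4 - P5 - Base: 15+8+7+9+5+12 = 56
Base - P1 - P2 - P3 - P5 - P4 - Base: 15+8+7+8+5+13 = 56
Base - P1 - P2 - P4 - P3 - P5 - Base: 15+8+6+9+8+12 = 58
Base - P1 - P2 - P4 - P5 - P3 - Base: 15+8+6+5+8+4 = 46
Base - P1 - P2 - P5 - P3 - P4 - Base: 15+8+1+8+9+13 = 54
Base - P1 - P2 - P5 - P4 - P3 - Base: 15+8+1+5+9+4 = 42
Base - P1 - P3 - P2 - P4 - P5 - Base: 15+11+7+6+5+12 = 56
Base - P1 - P3 - P2 - P5 - P4 - Base: 15+11+7+1+5+13 = 52
Base - P1 - P3 - P4 - P2 - P5 - Base: 15+11+9+6+1+12 = 54
Base - P1 - P3 - P4 - P5 - P2 - Base: 15+11+9+5+1+11 = 52
Base - P1 - P3 - P5 - P2 - P4 - Base: 15+11+8+1+6+13 = 54
Base - P1 - P3 - P5 - P4 - P2 - Base: 15+11+8+5+6+11 = 56
Base - P1 - P4 - P2 - P3 - P5 - Base: 15+2+6+7+8+12 = 50
Base - P1 - P4 - P2 - P5 - P3 - Base: 15+2+6+1+8+4 = 36
… (46 more)
Base - P1 - P4 - P5 - P2 - P3 - Base: 15+2+5+1+7+4 = 34  ← best
The minimum is 34.
One optimal route: Base → P1 → P4 → P5 → P2 → P3 → Base (or its reverse).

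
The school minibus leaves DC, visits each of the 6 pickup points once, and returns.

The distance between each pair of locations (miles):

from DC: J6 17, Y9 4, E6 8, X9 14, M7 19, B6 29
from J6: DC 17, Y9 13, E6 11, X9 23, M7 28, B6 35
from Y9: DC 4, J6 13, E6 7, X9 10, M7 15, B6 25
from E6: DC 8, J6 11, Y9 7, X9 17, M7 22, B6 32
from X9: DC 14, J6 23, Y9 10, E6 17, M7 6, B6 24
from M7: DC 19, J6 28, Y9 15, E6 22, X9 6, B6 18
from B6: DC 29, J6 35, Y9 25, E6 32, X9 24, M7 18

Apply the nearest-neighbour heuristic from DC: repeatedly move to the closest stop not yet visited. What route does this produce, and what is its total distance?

DC → [Y9:4 / E6:8 / X9:14 / J6:17 / M7:19 / B6:29] → Y9 (4)
Y9 → [E6:7 / X9:10 / J6:13 / M7:15 / B6:25] → E6 (7)
E6 → [J6:11 / X9:17 / M7:22 / B6:32] → J6 (11)
J6 → [X9:23 / M7:28 / B6:35] → X9 (23)
X9 → [M7:6 / B6:24] → M7 (6)
M7 → [B6:18] → B6 (18)
Return B6→DC: 29.
Total = 4 + 7 + 11 + 23 + 6 + 18 + 29 = 98.

98 miles along DC → Y9 → E6 → J6 → X9 → M7 → B6 → DC.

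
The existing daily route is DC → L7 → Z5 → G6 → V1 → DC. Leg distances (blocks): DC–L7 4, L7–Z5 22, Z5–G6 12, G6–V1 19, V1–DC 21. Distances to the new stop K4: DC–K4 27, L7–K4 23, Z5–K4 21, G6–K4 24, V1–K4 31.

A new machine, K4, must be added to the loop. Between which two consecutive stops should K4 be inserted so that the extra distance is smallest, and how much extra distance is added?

Insertion cost between consecutive stops i–j is d(i,K4) + d(K4,j) − d(i,j):
  between DC and L7: 27 + 23 − 4 = 46
  between L7 and Z5: 23 + 21 − 22 = 22
  between Z5 and G6: 21 + 24 − 12 = 33
  between G6 and V1: 24 + 31 − 19 = 36
  between V1 and DC: 31 + 27 − 21 = 37
Cheapest insertion is between L7 and Z5, adding 22.
New total = 78 + 22 = 100.

Adding 22 blocks by placing K4 on the L7–Z5 leg.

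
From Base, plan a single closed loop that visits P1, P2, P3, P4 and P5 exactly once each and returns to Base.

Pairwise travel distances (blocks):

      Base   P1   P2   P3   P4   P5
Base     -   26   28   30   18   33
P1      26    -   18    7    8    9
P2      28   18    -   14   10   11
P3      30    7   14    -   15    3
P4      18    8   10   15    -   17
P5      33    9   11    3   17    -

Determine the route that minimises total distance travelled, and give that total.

With 5 stops there are 5!/2 = 60 distinct round trips (a route and its reverse cost the same).
Base → P1 → P2 → P3 → P4 → P5 → Base: 26+18+14+15+17+33 = 123
Base → P1 → P2 → P3 → P5 → P4 → Base: 26+18+14+3+17+18 = 96
Base → P1 → P2 → P4 → P3 → P5 → Base: 26+18+10+15+3+33 = 105
Base → P1 → P2 → P4 → P5 → P3 → Base: 26+18+10+17+3+30 = 104
Base → P1 → P2 → P5 → P3 → P4 → Base: 26+18+11+3+15+18 = 91
Base → P1 → P2 → P5 → P4 → P3 → Base: 26+18+11+17+15+30 = 117
Base → P1 → P3 → P2 → P4 → P5 → Base: 26+7+14+10+17+33 = 107
Base → P1 → P3 → P2 → P5 → P4 → Base: 26+7+14+11+17+18 = 93
Base → P1 → P3 → P4 → P2 → P5 → Base: 26+7+15+10+11+33 = 102
Base → P1 → P3 → P4 → P5 → P2 → Base: 26+7+15+17+11+28 = 104
Base → P1 → P3 → P5 → P2 → P4 → Base: 26+7+3+11+10+18 = 75
Base → P1 → P3 → P5 → P4 → P2 → Base: 26+7+3+17+10+28 = 91
Base → P1 → P4 → P2 → P3 → P5 → Base: 26+8+10+14+3+33 = 94
Base → P1 → P4 → P2 → P5 → P3 → Base: 26+8+10+11+3+30 = 88
… (46 more)
The minimum is 75.
One optimal route: Base → P1 → P3 → P5 → P2 → P4 → Base (or its reverse).

Shortest round trip = 75 blocks.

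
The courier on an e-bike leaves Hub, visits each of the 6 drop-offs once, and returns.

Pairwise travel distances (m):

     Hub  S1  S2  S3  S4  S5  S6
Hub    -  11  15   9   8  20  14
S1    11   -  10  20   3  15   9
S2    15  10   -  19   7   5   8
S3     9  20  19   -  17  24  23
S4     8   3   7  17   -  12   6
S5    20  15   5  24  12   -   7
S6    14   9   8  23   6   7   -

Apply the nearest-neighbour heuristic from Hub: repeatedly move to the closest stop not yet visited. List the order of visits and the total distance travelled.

60 m along Hub → S4 → S1 → S6 → S5 → S2 → S3 → Hub.

From Hub: distances to unvisited — S4=8, S3=9, S1=11, S6=14, S2=15, S5=20. Nearest is S4 (8).
From S4: distances to unvisited — S1=3, S6=6, S2=7, S5=12, S3=17. Nearest is S1 (3).
From S1: distances to unvisited — S6=9, S2=10, S5=15, S3=20. Nearest is S6 (9).
From S6: distances to unvisited — S5=7, S2=8, S3=23. Nearest is S5 (7).
From S5: distances to unvisited — S2=5, S3=24. Nearest is S2 (5).
From S2: distances to unvisited — S3=19. Nearest is S3 (19).
Return S3→Hub: 9.
Total = 8 + 3 + 9 + 7 + 5 + 19 + 9 = 60.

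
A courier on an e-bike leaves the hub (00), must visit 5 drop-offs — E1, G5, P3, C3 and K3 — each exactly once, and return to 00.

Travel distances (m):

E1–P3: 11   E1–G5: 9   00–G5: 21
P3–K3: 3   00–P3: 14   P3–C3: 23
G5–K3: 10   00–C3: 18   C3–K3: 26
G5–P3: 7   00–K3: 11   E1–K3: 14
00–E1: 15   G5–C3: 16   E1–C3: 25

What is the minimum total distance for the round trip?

With 5 stops there are 5!/2 = 60 distinct round trips (a route and its reverse cost the same).
00→E1→G5→P3→C3→K3→00: 15+9+7+23+26+11 = 91
00→E1→G5→P3→K3→C3→00: 15+9+7+3+26+18 = 78
00→E1→G5→C3→P3→K3→00: 15+9+16+23+3+11 = 77
00→E1→G5→C3→K3→P3→00: 15+9+16+26+3+14 = 83
00→E1→G5→K3→P3→C3→00: 15+9+10+3+23+18 = 78
00→E1→G5→K3→C3→P3→00: 15+9+10+26+23+14 = 97
00→E1→P3→G5→C3→K3→00: 15+11+7+16+26+11 = 86
00→E1→P3→G5→K3→C3→00: 15+11+7+10+26+18 = 87
00→E1→P3→C3→G5→K3→00: 15+11+23+16+10+11 = 86
00→E1→P3→C3→K3→G5→00: 15+11+23+26+10+21 = 106
00→E1→P3→K3→G5→C3→00: 15+11+3+10+16+18 = 73
00→E1→P3→K3→C3→G5→00: 15+11+3+26+16+21 = 92
00→E1→C3→G5→P3→K3→00: 15+25+16+7+3+11 = 77
00→E1→C3→G5→K3→P3→00: 15+25+16+10+3+14 = 83
… (46 more)
00→C3→G5→E1→P3→K3→00: 18+16+9+11+3+11 = 68  ← best
The minimum is 68.
One optimal route: 00 → C3 → G5 → E1 → P3 → K3 → 00 (or its reverse).

Shortest round trip = 68 m.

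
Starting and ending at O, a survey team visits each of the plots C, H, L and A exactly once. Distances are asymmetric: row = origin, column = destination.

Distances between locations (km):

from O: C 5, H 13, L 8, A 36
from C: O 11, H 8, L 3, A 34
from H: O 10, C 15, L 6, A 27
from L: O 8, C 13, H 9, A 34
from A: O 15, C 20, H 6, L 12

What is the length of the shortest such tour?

O → C → H → L → A → O: 5+8+6+34+15 = 68
O → C → H → A → L → O: 5+8+27+12+8 = 60
O → C → L → H → A → O: 5+3+9+27+15 = 59
O → C → L → A → H → O: 5+3+34+6+10 = 58
O → C → A → H → L → O: 5+34+6+6+8 = 59
O → C → A → L → H → O: 5+34+12+9+10 = 70
O → H → C → L → A → O: 13+15+3+34+15 = 80
O → H → C → A → L → O: 13+15+34+12+8 = 82
O → H → L → C → A → O: 13+6+13+34+15 = 81
O → H → L → A → C → O: 13+6+34+20+11 = 84
O → H → A → C → L → O: 13+27+20+3+8 = 71
O → H → A → L → C → O: 13+27+12+13+11 = 76
O → L → C → H → A → O: 8+13+8+27+15 = 71
O → L → C → A → H → O: 8+13+34+6+10 = 71
… (10 more)
The minimum is 58.
One optimal route: O → C → L → A → H → O.

Shortest round trip = 58 km.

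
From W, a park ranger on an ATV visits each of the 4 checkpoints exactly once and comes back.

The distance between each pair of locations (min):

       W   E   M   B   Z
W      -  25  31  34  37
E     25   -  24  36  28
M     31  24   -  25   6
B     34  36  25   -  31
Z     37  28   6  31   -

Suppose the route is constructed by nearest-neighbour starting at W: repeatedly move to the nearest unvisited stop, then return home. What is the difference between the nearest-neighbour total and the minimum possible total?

From W: E=25, M=31, B=34, Z=37 → choose E (25).
From E: M=24, Z=28, B=36 → choose M (24).
From M: Z=6, B=25 → choose Z (6).
From Z: B=31 → choose B (31).
NN route W → E → M → Z → B → W costs 120.
Optimal: W → E → Z → M → B → W costs 118 (by enumerating all 12 distinct tours).
Excess = 120 − 118 = 2.

The nearest-neighbour route is 2 min longer than optimal.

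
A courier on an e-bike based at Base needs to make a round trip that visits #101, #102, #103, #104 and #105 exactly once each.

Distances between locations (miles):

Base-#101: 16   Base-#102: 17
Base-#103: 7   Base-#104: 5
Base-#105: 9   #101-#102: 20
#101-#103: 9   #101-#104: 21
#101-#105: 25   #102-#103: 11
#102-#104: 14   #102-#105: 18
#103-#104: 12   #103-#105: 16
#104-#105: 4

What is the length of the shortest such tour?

Shortest round trip = 63 miles.

With 5 stops there are 5!/2 = 60 distinct round trips (a route and its reverse cost the same).
Base→#101→#102→#103→#104→#105→Base: 16+20+11+12+4+9 = 72
Base→#101→#102→#103→#105→#104→Base: 16+20+11+16+4+5 = 72
Base→#101→#102→#104→#103→#105→Base: 16+20+14+12+16+9 = 87
Base→#101→#102→#104→#105→#103→Base: 16+20+14+4+16+7 = 77
Base→#101→#102→#105→#103→#104→Base: 16+20+18+16+12+5 = 87
Base→#101→#102→#105→#104→#103→Base: 16+20+18+4+12+7 = 77
Base→#101→#103→#102→#104→#105→Base: 16+9+11+14+4+9 = 63
Base→#101→#103→#102→#105→#104→Base: 16+9+11+18+4+5 = 63
Base→#101→#103→#104→#102→#105→Base: 16+9+12+14+18+9 = 78
Base→#101→#103→#104→#105→#102→Base: 16+9+12+4+18+17 = 76
Base→#101→#103→#105→#102→#104→Base: 16+9+16+18+14+5 = 78
Base→#101→#103→#105→#104→#102→Base: 16+9+16+4+14+17 = 76
Base→#101→#104→#102→#103→#105→Base: 16+21+14+11+16+9 = 87
Base→#101→#104→#102→#105→#103→Base: 16+21+14+18+16+7 = 92
… (46 more)
The minimum is 63.
One optimal route: Base → #101 → #103 → #102 → #104 → #105 → Base (or its reverse).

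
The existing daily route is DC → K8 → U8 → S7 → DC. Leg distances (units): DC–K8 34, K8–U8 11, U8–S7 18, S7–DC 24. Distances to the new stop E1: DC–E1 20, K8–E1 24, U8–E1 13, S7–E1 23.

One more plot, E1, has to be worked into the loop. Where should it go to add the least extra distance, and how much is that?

Insertion cost between consecutive stops i–j is d(i,E1) + d(E1,j) − d(i,j):
  between DC and K8: 20 + 24 − 34 = 10
  between K8 and U8: 24 + 13 − 11 = 26
  between U8 and S7: 13 + 23 − 18 = 18
  between S7 and DC: 23 + 20 − 24 = 19
Cheapest insertion is between DC and K8, adding 10.
New total = 87 + 10 = 97.

Minimum extra distance: 10, inserting E1 between DC and K8.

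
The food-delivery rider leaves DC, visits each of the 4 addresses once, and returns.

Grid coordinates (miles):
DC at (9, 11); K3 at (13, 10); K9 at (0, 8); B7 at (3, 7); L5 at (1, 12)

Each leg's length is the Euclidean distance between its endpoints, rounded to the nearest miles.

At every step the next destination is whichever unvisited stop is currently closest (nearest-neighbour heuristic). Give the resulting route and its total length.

29 miles along DC → K3 → B7 → K9 → L5 → DC.

At DC the remaining stops are K3 4, B7 7, L5 8, K9 9; go to K3.
At K3 the remaining stops are B7 10, L5 12, K9 13; go to B7.
At B7 the remaining stops are K9 3, L5 5; go to K9.
At K9 the remaining stops are L5 4; go to L5.
Return L5→DC: 8.
Total = 4 + 10 + 3 + 4 + 8 = 29.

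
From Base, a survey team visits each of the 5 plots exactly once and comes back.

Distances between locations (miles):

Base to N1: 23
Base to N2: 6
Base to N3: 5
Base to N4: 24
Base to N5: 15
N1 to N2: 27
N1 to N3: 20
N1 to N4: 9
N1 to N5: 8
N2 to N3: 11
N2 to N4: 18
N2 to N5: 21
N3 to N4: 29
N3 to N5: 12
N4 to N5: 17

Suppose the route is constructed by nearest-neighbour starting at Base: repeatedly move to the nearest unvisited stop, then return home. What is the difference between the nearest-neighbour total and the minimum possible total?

The nearest-neighbour route is 8 miles longer than optimal.

Base: N3=5, N2=6, N5=15, N1=23, N4=24 ⇒ N3
N3: N2=11, N5=12, N1=20, N4=29 ⇒ N2
N2: N4=18, N5=21, N1=27 ⇒ N4
N4: N1=9, N5=17 ⇒ N1
N1: N5=8 ⇒ N5
NN route Base → N3 → N2 → N4 → N1 → N5 → Base costs 66.
Optimal: Base → N2 → N4 → N1 → N5 → N3 → Base costs 58 (by enumerating all 60 distinct tours).
Excess = 66 − 58 = 8.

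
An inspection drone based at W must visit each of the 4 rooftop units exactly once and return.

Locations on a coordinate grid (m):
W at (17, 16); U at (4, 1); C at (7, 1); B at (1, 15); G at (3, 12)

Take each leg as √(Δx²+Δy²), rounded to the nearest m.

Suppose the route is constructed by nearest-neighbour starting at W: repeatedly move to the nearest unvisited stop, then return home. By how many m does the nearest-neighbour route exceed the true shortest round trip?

W: G=15, B=16, C=18, U=20 ⇒ G
G: B=4, U=11, C=12 ⇒ B
B: U=14, C=15 ⇒ U
U: C=3 ⇒ C
NN route W → G → B → U → C → W costs 54.
Optimal: W → C → U → G → B → W costs 52 (by enumerating all 12 distinct tours).
Excess = 54 − 52 = 2.

2 m longer than the optimal tour.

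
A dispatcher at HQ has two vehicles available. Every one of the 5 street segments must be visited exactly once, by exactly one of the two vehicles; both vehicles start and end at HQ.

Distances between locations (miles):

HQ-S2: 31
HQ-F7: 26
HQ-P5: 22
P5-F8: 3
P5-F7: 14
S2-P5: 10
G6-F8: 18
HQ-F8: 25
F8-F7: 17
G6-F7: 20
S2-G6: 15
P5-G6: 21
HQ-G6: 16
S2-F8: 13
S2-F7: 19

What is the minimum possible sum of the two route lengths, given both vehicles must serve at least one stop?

Minimum combined distance: 115 miles.

Try each way of splitting the stops between the two vehicles (each non-empty) and, for each split, find the best tour for each vehicle:
  {S2} + {P5, G6, F8, F7}: 62 + 77 = 139
  {P5} + {S2, G6, F8, F7}: 44 + 87 = 131
  {S2, P5} + {G6, F8, F7}: 63 + 77 = 140
  {G6} + {S2, P5, F8, F7}: 32 + 83 = 115
  {S2, G6} + {P5, F8, F7}: 62 + 68 = 130
  {P5, G6} + {S2, F8, F7}: 59 + 83 = 142
  … (15 splits in total)
Best: vehicle 1 HQ → G6 → HQ = 32; vehicle 2 HQ → P5 → F8 → S2 → F7 → HQ = 83; combined 115.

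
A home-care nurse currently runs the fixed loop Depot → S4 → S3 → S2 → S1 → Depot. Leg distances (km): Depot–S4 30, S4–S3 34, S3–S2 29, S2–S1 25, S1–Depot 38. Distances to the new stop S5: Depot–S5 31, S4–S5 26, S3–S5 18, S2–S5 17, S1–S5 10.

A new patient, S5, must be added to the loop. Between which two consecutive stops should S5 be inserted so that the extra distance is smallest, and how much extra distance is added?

+2 km — insert S5 between S2 and S1.

Insertion cost between consecutive stops i–j is d(i,S5) + d(S5,j) − d(i,j):
  between Depot and S4: 31 + 26 − 30 = 27
  between S4 and S3: 26 + 18 − 34 = 10
  between S3 and S2: 18 + 17 − 29 = 6
  between S2 and S1: 17 + 10 − 25 = 2
  between S1 and Depot: 10 + 31 − 38 = 3
Cheapest insertion is between S2 and S1, adding 2.
New total = 156 + 2 = 158.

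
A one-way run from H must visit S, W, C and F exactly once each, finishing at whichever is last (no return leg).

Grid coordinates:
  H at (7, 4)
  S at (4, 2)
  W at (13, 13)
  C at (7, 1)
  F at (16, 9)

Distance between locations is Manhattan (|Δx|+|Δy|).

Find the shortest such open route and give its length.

33 — the minimum one-way total.

There are 4! = 24 possible orderings.
H - S - W - C - F: 5+20+18+17 = 60
H - S - W - F - C: 5+20+7+17 = 49
H - S - C - W - F: 5+4+18+7 = 34
H - S - C - F - W: 5+4+17+7 = 33
H - S - F - W - C: 5+19+7+18 = 49
H - S - F - C - W: 5+19+17+18 = 59
H - W - S - C - F: 15+20+4+17 = 56
H - W - S - F - C: 15+20+19+17 = 71
H - W - C - S - F: 15+18+4+19 = 56
H - W - C - F - S: 15+18+17+19 = 69
H - W - F - S - C: 15+7+19+4 = 45
H - W - F - C - S: 15+7+17+4 = 43
H - C - S - W - F: 3+4+20+7 = 34
H - C - S - F - W: 3+4+19+7 = 33
… (10 more)
The minimum is 33.
One shortest path: H → S → C → F → W.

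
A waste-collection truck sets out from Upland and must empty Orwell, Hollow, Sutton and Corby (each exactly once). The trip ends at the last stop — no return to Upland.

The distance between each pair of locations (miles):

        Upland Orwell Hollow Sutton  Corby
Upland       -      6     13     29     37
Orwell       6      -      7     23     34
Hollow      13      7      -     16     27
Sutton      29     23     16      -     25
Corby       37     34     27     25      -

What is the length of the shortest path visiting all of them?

54 miles — the minimum one-way total.

There are 4! = 24 possible orderings.
Upland→Orwell→Hollow→Sutton→Corby: 6+7+16+25 = 54
Upland→Orwell→Hollow→Corby→Sutton: 6+7+27+25 = 65
Upland→Orwell→Sutton→Hollow→Corby: 6+23+16+27 = 72
Upland→Orwell→Sutton→Corby→Hollow: 6+23+25+27 = 81
Upland→Orwell→Corby→Hollow→Sutton: 6+34+27+16 = 83
Upland→Orwell→Corby→Sutton→Hollow: 6+34+25+16 = 81
Upland→Hollow→Orwell→Sutton→Corby: 13+7+23+25 = 68
Upland→Hollow→Orwell→Corby→Sutton: 13+7+34+25 = 79
Upland→Hollow→Sutton→Orwell→Corby: 13+16+23+34 = 86
Upland→Hollow→Sutton→Corby→Orwell: 13+16+25+34 = 88
Upland→Hollow→Corby→Orwell→Sutton: 13+27+34+23 = 97
Upland→Hollow→Corby→Sutton→Orwell: 13+27+25+23 = 88
Upland→Sutton→Orwell→Hollow→Corby: 29+23+7+27 = 86
Upland→Sutton→Orwell→Corby→Hollow: 29+23+34+27 = 113
… (10 more)
The minimum is 54.
One shortest path: Upland → Orwell → Hollow → Sutton → Corby.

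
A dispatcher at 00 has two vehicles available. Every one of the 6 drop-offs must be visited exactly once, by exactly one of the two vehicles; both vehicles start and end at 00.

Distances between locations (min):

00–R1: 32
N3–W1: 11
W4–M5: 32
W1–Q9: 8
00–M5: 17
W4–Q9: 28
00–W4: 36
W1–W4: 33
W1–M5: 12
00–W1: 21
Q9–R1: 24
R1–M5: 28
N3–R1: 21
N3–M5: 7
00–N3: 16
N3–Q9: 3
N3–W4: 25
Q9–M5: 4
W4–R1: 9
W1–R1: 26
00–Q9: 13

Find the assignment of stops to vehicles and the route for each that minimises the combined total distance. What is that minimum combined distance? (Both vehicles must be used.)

There are 2^5 − 1 = 31 ways to divide the 6 stops into two non-empty groups. For each, the best each vehicle can do is its own shortest tour through its group:
  {N3} + {W1, W4, Q9, R1, M5}: 32 + 100 = 132
  {W1} + {N3, W4, Q9, R1, M5}: 42 + 90 = 132
  {N3, W1} + {W4, Q9, R1, M5}: 48 + 90 = 138
  {W4} + {N3, W1, Q9, R1, M5}: 72 + 92 = 164
  {N3, W4} + {W1, Q9, R1, M5}: 77 + 87 = 164
  {W1, W4} + {N3, Q9, R1, M5}: 90 + 77 = 167
  … (31 splits in total)
  {Q9} + {N3, W1, W4, R1, M5}: 26 + 105 = 131  ← best
Best: vehicle 1 00 → Q9 → 00 = 26; vehicle 2 00 → N3 → W4 → R1 → W1 → M5 → 00 = 105; combined 131.

131 min — the smallest possible combined total.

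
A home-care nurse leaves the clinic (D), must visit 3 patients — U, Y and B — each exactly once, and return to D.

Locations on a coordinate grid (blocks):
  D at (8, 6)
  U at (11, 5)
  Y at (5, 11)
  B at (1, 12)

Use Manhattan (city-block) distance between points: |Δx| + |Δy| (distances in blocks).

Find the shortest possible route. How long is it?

D → U → Y → B → D: 4+12+5+13 = 34
D → U → B → Y → D: 4+17+5+8 = 34
D → Y → U → B → D: 8+12+17+13 = 50
The minimum is 34.
One optimal route: D → U → Y → B → D (or its reverse).

Minimum total distance: 34 blocks.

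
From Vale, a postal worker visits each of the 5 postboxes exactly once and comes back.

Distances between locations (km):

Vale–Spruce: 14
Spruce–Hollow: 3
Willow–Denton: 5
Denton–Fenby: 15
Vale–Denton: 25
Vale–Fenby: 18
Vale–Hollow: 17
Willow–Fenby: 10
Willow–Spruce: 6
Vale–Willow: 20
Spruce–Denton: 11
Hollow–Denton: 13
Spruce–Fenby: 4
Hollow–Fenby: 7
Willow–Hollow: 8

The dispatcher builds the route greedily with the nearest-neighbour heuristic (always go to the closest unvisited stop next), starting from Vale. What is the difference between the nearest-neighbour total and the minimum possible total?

The nearest-neighbour route is 1 km longer than optimal.

From Vale: Spruce=14, Hollow=17, Fenby=18, Willow=20, Denton=25 → choose Spruce (14).
From Spruce: Hollow=3, Fenby=4, Willow=6, Denton=11 → choose Hollow (3).
From Hollow: Fenby=7, Willow=8, Denton=13 → choose Fenby (7).
From Fenby: Willow=10, Denton=15 → choose Willow (10).
From Willow: Denton=5 → choose Denton (5).
NN route Vale → Spruce → Hollow → Fenby → Willow → Denton → Vale costs 64.
Optimal: Vale → Willow → Denton → Hollow → Spruce → Fenby → Vale costs 63 (by enumerating all 60 distinct tours).
Excess = 64 − 63 = 1.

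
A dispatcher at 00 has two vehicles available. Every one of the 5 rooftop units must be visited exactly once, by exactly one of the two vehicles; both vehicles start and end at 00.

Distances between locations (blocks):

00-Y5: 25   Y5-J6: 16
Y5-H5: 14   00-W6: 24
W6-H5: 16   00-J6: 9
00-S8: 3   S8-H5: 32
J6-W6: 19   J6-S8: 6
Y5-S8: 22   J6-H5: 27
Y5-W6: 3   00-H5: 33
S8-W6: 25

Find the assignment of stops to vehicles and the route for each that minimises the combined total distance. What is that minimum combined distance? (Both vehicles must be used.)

Minimum combined distance: 83 blocks.

Try each way of splitting the stops between the two vehicles (each non-empty) and, for each split, find the best tour for each vehicle:
  {Y5} + {J6, S8, W6, H5}: 50 + 76 = 126
  {J6} + {Y5, S8, W6, H5}: 18 + 76 = 94
  {Y5, J6} + {S8, W6, H5}: 50 + 75 = 125
  {S8} + {Y5, J6, W6, H5}: 6 + 77 = 83
  {Y5, S8} + {J6, W6, H5}: 50 + 76 = 126
  {J6, S8} + {Y5, W6, H5}: 18 + 74 = 92
  … (15 splits in total)
Best: vehicle 1 00 → S8 → 00 = 6; vehicle 2 00 → J6 → Y5 → W6 → H5 → 00 = 77; combined 83.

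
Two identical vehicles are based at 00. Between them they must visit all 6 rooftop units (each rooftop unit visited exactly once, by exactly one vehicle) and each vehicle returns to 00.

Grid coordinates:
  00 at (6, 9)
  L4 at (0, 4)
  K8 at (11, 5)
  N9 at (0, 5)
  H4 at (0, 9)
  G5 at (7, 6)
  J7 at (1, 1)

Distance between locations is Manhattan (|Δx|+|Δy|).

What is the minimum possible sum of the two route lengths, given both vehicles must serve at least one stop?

There are 2^5 − 1 = 31 ways to divide the 6 stops into two non-empty groups. For each, the best each vehicle can do is its own shortest tour through its group:
  {L4} + {K8, N9, H4, G5, J7}: 22 + 38 = 60
  {K8} + {L4, N9, H4, G5, J7}: 18 + 30 = 48
  {L4, K8} + {N9, H4, G5, J7}: 32 + 30 = 62
  {N9} + {L4, K8, H4, G5, J7}: 20 + 38 = 58
  {L4, N9} + {K8, H4, G5, J7}: 22 + 38 = 60
  {K8, N9} + {L4, H4, G5, J7}: 30 + 30 = 60
  … (31 splits in total)
  {G5} + {L4, K8, N9, H4, J7}: 8 + 38 = 46  ← best
Best: vehicle 1 00 → G5 → 00 = 8; vehicle 2 00 → K8 → J7 → L4 → N9 → H4 → 00 = 38; combined 46.

46 — the smallest possible combined total.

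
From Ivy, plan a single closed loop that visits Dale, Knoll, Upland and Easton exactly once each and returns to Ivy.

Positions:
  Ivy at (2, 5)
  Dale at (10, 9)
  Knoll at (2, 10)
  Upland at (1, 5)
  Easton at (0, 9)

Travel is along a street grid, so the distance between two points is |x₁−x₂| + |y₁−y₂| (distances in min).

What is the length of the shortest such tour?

With 4 stops there are 4!/2 = 12 distinct round trips (a route and its reverse cost the same).
Ivy - Dale - Knoll - Upland - Easton - Ivy: 12+9+6+5+6 = 38
Ivy - Dale - Knoll - Easton - Upland - Ivy: 12+9+3+5+1 = 30
Ivy - Dale - Upland - Knoll - Easton - Ivy: 12+13+6+3+6 = 40
Ivy - Dale - Upland - Easton - Knoll - Ivy: 12+13+5+3+5 = 38
Ivy - Dale - Easton - Knoll - Upland - Ivy: 12+10+3+6+1 = 32
Ivy - Dale - Easton - Upland - Knoll - Ivy: 12+10+5+6+5 = 38
Ivy - Knoll - Dale - Upland - Easton - Ivy: 5+9+13+5+6 = 38
Ivy - Knoll - Dale - Easton - Upland - Ivy: 5+9+10+5+1 = 30
Ivy - Knoll - Upland - Dale - Easton - Ivy: 5+6+13+10+6 = 40
Ivy - Knoll - Easton - Dale - Upland - Ivy: 5+3+10+13+1 = 32
Ivy - Upland - Dale - Knoll - Easton - Ivy: 1+13+9+3+6 = 32
Ivy - Upland - Knoll - Dale - Easton - Ivy: 1+6+9+10+6 = 32
The minimum is 30.
One optimal route: Ivy → Dale → Knoll → Easton → Upland → Ivy (or its reverse).

Shortest round trip = 30 min.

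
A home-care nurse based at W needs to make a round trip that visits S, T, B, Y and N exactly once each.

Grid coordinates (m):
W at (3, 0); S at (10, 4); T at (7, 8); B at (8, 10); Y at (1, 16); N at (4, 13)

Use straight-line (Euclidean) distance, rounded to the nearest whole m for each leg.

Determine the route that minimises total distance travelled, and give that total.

40 m — the shortest possible round trip.

W-S-T-B-Y-N-W: 8+5+2+9+4+13 = 41
W-S-T-B-N-Y-W: 8+5+2+5+4+16 = 40
W-S-T-Y-B-N-W: 8+5+10+9+5+13 = 50
W-S-T-Y-N-B-W: 8+5+10+4+5+11 = 43
W-S-T-N-B-Y-W: 8+5+6+5+9+16 = 49
W-S-T-N-Y-B-W: 8+5+6+4+9+11 = 43
W-S-B-T-Y-N-W: 8+6+2+10+4+13 = 43
W-S-B-T-N-Y-W: 8+6+2+6+4+16 = 42
W-S-B-Y-T-N-W: 8+6+9+10+6+13 = 52
W-S-B-Y-N-T-W: 8+6+9+4+6+9 = 42
W-S-B-N-T-Y-W: 8+6+5+6+10+16 = 51
W-S-B-N-Y-T-W: 8+6+5+4+10+9 = 42
W-S-Y-T-B-N-W: 8+15+10+2+5+13 = 53
W-S-Y-T-N-B-W: 8+15+10+6+5+11 = 55
… (46 more)
The minimum is 40.
One optimal route: W → S → T → B → N → Y → W (or its reverse).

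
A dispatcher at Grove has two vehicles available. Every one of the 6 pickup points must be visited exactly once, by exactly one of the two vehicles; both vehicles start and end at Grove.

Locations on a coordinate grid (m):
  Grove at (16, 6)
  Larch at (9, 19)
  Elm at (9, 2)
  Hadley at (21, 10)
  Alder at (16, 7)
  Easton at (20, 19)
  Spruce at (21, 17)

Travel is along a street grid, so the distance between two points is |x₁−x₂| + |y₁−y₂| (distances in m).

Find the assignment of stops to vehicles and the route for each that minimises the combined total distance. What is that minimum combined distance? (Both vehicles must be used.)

There are 2^5 − 1 = 31 ways to divide the 6 stops into two non-empty groups. For each, the best each vehicle can do is its own shortest tour through its group:
  {Larch} + {Elm, Hadley, Alder, Easton, Spruce}: 40 + 58 = 98
  {Elm} + {Larch, Hadley, Alder, Easton, Spruce}: 22 + 50 = 72
  {Larch, Elm} + {Hadley, Alder, Easton, Spruce}: 48 + 36 = 84
  {Hadley} + {Larch, Elm, Alder, Easton, Spruce}: 18 + 58 = 76
  {Larch, Hadley} + {Elm, Alder, Easton, Spruce}: 50 + 58 = 108
  {Elm, Hadley} + {Larch, Alder, Easton, Spruce}: 40 + 50 = 90
  … (31 splits in total)
  {Alder} + {Larch, Elm, Hadley, Easton, Spruce}: 2 + 58 = 60  ← best
Best: vehicle 1 Grove → Alder → Grove = 2; vehicle 2 Grove → Elm → Larch → Easton → Spruce → Hadley → Grove = 58; combined 60.

60 m — the smallest possible combined total.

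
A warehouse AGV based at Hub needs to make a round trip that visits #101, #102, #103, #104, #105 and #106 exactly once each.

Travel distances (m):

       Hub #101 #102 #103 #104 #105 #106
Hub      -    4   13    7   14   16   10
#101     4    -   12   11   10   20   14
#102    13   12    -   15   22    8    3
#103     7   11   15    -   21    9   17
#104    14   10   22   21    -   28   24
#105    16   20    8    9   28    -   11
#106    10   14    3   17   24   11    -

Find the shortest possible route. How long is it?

Hub-#101-#102-#103-#104-#105-#106-Hub: 4+12+15+21+28+11+10 = 101
Hub-#101-#102-#103-#104-#106-#105-Hub: 4+12+15+21+24+11+16 = 103
Hub-#101-#102-#103-#105-#104-#106-Hub: 4+12+15+9+28+24+10 = 102
Hub-#101-#102-#103-#105-#106-#104-Hub: 4+12+15+9+11+24+14 = 89
Hub-#101-#102-#103-#106-#104-#105-Hub: 4+12+15+17+24+28+16 = 116
Hub-#101-#102-#103-#106-#105-#104-Hub: 4+12+15+17+11+28+14 = 101
Hub-#101-#102-#104-#103-#105-#106-Hub: 4+12+22+21+9+11+10 = 89
Hub-#101-#102-#104-#103-#106-#105-Hub: 4+12+22+21+17+11+16 = 103
… (352 more)
Hub-#101-#104-#103-#105-#102-#106-Hub: 4+10+21+9+8+3+10 = 65  ← best
The minimum is 65.
One optimal route: Hub → #101 → #104 → #103 → #105 → #102 → #106 → Hub (or its reverse).

65 m — the shortest possible round trip.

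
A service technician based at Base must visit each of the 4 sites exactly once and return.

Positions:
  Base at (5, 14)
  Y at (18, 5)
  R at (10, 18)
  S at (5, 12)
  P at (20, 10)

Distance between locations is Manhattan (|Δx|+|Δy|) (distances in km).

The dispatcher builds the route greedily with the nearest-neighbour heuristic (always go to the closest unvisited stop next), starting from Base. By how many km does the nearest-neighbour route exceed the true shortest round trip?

Excess over optimum: 4 km.

From Base: S=2, R=9, P=19, Y=22 → choose S (2).
From S: R=11, P=17, Y=20 → choose R (11).
From R: P=18, Y=21 → choose P (18).
From P: Y=7 → choose Y (7).
NN route Base → S → R → P → Y → Base costs 60.
Optimal: Base → R → Y → P → S → Base costs 56 (by enumerating all 12 distinct tours).
Excess = 60 − 56 = 4.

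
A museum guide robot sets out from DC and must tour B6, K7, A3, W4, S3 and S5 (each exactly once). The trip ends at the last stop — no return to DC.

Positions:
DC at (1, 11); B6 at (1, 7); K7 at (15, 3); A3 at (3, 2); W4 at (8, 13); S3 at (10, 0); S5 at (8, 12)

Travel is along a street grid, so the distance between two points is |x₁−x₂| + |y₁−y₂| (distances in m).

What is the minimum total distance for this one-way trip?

There are 6! = 720 possible orderings.
DC→B6→K7→A3→W4→S3→S5: 4+18+13+16+15+14 = 80
DC→B6→K7→A3→W4→S5→S3: 4+18+13+16+1+14 = 66
DC→B6→K7→A3→S3→W4→S5: 4+18+13+9+15+1 = 60
DC→B6→K7→A3→S3→S5→W4: 4+18+13+9+14+1 = 59
DC→B6→K7→A3→S5→W4→S3: 4+18+13+15+1+15 = 66
DC→B6→K7→A3→S5→S3→W4: 4+18+13+15+14+15 = 79
DC→B6→K7→W4→A3→S3→S5: 4+18+17+16+9+14 = 78
DC→B6→K7→W4→A3→S5→S3: 4+18+17+16+15+14 = 84
… (712 more)
DC→B6→A3→S3→K7→S5→W4: 4+7+9+8+16+1 = 45  ← best
The minimum is 45.
One shortest path: DC → B6 → A3 → S3 → K7 → S5 → W4.

Shortest open route: 45 m.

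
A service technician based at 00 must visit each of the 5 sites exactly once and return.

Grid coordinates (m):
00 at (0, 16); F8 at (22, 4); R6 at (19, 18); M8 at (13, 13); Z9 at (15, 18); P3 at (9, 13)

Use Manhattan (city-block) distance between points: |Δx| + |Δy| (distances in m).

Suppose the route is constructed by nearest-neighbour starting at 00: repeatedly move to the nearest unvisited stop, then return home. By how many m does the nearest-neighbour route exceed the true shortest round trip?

Excess over optimum: 6 m.

From 00: P3=12, M8=16, Z9=17, R6=21, F8=34 → choose P3 (12).
From P3: M8=4, Z9=11, R6=15, F8=22 → choose M8 (4).
From M8: Z9=7, R6=11, F8=18 → choose Z9 (7).
From Z9: R6=4, F8=21 → choose R6 (4).
From R6: F8=17 → choose F8 (17).
NN route 00 → P3 → M8 → Z9 → R6 → F8 → 00 costs 78.
Optimal: 00 → Z9 → R6 → F8 → M8 → P3 → 00 costs 72 (by enumerating all 60 distinct tours).
Excess = 78 − 72 = 6.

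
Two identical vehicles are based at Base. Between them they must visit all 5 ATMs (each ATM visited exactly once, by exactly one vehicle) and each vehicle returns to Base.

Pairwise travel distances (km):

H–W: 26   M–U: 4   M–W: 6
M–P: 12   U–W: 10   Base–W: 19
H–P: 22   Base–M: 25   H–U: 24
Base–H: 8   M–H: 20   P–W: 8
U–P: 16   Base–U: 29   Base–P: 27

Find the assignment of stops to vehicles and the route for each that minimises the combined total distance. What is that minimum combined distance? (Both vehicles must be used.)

Check every non-empty split of the stops between the two vehicles; for each half take its own optimal tour:
  {M} + {H, U, P, W}: 50 + 75 = 125
  {H} + {M, U, P, W}: 16 + 72 = 88
  {M, H} + {U, P, W}: 53 + 72 = 125
  {U} + {M, H, P, W}: 58 + 67 = 125
  {M, U} + {H, P, W}: 58 + 57 = 115
  {H, U} + {M, P, W}: 61 + 64 = 125
  … (15 splits in total)
Best: vehicle 1 Base → H → Base = 16; vehicle 2 Base → M → U → P → W → Base = 72; combined 88.

88 km — the smallest possible combined total.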